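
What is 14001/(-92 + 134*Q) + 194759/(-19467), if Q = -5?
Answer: -140321275/4944618 ≈ -28.379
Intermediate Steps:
14001/(-92 + 134*Q) + 194759/(-19467) = 14001/(-92 + 134*(-5)) + 194759/(-19467) = 14001/(-92 - 670) + 194759*(-1/19467) = 14001/(-762) - 194759/19467 = 14001*(-1/762) - 194759/19467 = -4667/254 - 194759/19467 = -140321275/4944618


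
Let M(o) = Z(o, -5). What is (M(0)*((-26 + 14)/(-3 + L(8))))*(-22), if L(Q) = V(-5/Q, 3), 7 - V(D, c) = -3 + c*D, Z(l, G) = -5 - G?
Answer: 0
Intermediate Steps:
M(o) = 0 (M(o) = -5 - 1*(-5) = -5 + 5 = 0)
V(D, c) = 10 - D*c (V(D, c) = 7 - (-3 + c*D) = 7 - (-3 + D*c) = 7 + (3 - D*c) = 10 - D*c)
L(Q) = 10 + 15/Q (L(Q) = 10 - 1*(-5/Q)*3 = 10 + 15/Q)
(M(0)*((-26 + 14)/(-3 + L(8))))*(-22) = (0*((-26 + 14)/(-3 + (10 + 15/8))))*(-22) = (0*(-12/(-3 + (10 + 15*(⅛)))))*(-22) = (0*(-12/(-3 + (10 + 15/8))))*(-22) = (0*(-12/(-3 + 95/8)))*(-22) = (0*(-12/71/8))*(-22) = (0*(-12*8/71))*(-22) = (0*(-96/71))*(-22) = 0*(-22) = 0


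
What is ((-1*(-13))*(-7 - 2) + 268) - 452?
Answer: -301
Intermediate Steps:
((-1*(-13))*(-7 - 2) + 268) - 452 = (13*(-9) + 268) - 452 = (-117 + 268) - 452 = 151 - 452 = -301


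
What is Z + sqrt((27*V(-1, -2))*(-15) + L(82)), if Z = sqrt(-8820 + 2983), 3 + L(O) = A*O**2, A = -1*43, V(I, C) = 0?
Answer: I*(sqrt(5837) + sqrt(289135)) ≈ 614.11*I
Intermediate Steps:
A = -43
L(O) = -3 - 43*O**2
Z = I*sqrt(5837) (Z = sqrt(-5837) = I*sqrt(5837) ≈ 76.4*I)
Z + sqrt((27*V(-1, -2))*(-15) + L(82)) = I*sqrt(5837) + sqrt((27*0)*(-15) + (-3 - 43*82**2)) = I*sqrt(5837) + sqrt(0*(-15) + (-3 - 43*6724)) = I*sqrt(5837) + sqrt(0 + (-3 - 289132)) = I*sqrt(5837) + sqrt(0 - 289135) = I*sqrt(5837) + sqrt(-289135) = I*sqrt(5837) + I*sqrt(289135)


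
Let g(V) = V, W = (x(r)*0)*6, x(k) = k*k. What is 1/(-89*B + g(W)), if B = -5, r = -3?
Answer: 1/445 ≈ 0.0022472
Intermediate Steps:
x(k) = k**2
W = 0 (W = ((-3)**2*0)*6 = (9*0)*6 = 0*6 = 0)
1/(-89*B + g(W)) = 1/(-89*(-5) + 0) = 1/(445 + 0) = 1/445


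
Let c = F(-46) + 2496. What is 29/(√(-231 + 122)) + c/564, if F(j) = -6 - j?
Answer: 634/141 - 29*I*√109/109 ≈ 4.4965 - 2.7777*I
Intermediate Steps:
c = 2536 (c = (-6 - 1*(-46)) + 2496 = (-6 + 46) + 2496 = 40 + 2496 = 2536)
29/(√(-231 + 122)) + c/564 = 29/(√(-231 + 122)) + 2536/564 = 29/(√(-109)) + 2536*(1/564) = 29/((I*√109)) + 634/141 = 29*(-I*√109/109) + 634/141 = -29*I*√109/109 + 634/141 = 634/141 - 29*I*√109/109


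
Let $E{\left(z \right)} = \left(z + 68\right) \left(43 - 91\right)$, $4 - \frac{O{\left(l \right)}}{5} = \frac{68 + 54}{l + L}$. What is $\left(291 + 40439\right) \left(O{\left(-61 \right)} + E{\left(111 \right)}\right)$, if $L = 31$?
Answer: $- \frac{1044928150}{3} \approx -3.4831 \cdot 10^{8}$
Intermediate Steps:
$O{\left(l \right)} = 20 - \frac{610}{31 + l}$ ($O{\left(l \right)} = 20 - 5 \frac{68 + 54}{l + 31} = 20 - 5 \frac{122}{31 + l} = 20 - \frac{610}{31 + l}$)
$E{\left(z \right)} = -3264 - 48 z$ ($E{\left(z \right)} = \left(68 + z\right) \left(-48\right) = -3264 - 48 z$)
$\left(291 + 40439\right) \left(O{\left(-61 \right)} + E{\left(111 \right)}\right) = \left(291 + 40439\right) \left(\frac{10 \left(1 + 2 \left(-61\right)\right)}{31 - 61} - 8592\right) = 40730 \left(\frac{10 \left(1 - 122\right)}{-30} - 8592\right) = 40730 \left(10 \left(- \frac{1}{30}\right) \left(-121\right) - 8592\right) = 40730 \left(\frac{121}{3} - 8592\right) = 40730 \left(- \frac{25655}{3}\right) = - \frac{1044928150}{3}$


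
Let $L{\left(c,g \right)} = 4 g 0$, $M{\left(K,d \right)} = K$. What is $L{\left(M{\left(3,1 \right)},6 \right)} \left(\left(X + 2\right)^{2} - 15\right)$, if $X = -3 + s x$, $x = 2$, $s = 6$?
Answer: $0$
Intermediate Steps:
$L{\left(c,g \right)} = 0$
$X = 9$ ($X = -3 + 6 \cdot 2 = -3 + 12 = 9$)
$L{\left(M{\left(3,1 \right)},6 \right)} \left(\left(X + 2\right)^{2} - 15\right) = 0 \left(\left(9 + 2\right)^{2} - 15\right) = 0 \left(11^{2} - 15\right) = 0 \left(121 - 15\right) = 0 \cdot 106 = 0$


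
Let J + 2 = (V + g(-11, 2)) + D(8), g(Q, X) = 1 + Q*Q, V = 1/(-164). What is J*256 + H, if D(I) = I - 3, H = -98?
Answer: 1307918/41 ≈ 31900.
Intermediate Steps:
V = -1/164 ≈ -0.0060976
g(Q, X) = 1 + Q²
D(I) = -3 + I
J = 20499/164 (J = -2 + ((-1/164 + (1 + (-11)²)) + (-3 + 8)) = -2 + ((-1/164 + (1 + 121)) + 5) = -2 + ((-1/164 + 122) + 5) = -2 + (20007/164 + 5) = -2 + 20827/164 = 20499/164 ≈ 124.99)
J*256 + H = (20499/164)*256 - 98 = 1311936/41 - 98 = 1307918/41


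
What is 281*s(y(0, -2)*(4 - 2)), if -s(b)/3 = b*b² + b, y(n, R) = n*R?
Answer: 0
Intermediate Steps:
y(n, R) = R*n
s(b) = -3*b - 3*b³ (s(b) = -3*(b*b² + b) = -3*(b³ + b) = -3*(b + b³) = -3*b - 3*b³)
281*s(y(0, -2)*(4 - 2)) = 281*(-3*(-2*0)*(4 - 2)*(1 + ((-2*0)*(4 - 2))²)) = 281*(-3*0*2*(1 + (0*2)²)) = 281*(-3*0*(1 + 0²)) = 281*(-3*0*(1 + 0)) = 281*(-3*0*1) = 281*0 = 0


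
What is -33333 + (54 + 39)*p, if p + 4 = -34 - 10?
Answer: -37797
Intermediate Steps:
p = -48 (p = -4 + (-34 - 10) = -4 - 44 = -48)
-33333 + (54 + 39)*p = -33333 + (54 + 39)*(-48) = -33333 + 93*(-48) = -33333 - 4464 = -37797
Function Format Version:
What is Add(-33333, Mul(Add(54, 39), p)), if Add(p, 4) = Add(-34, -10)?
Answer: -37797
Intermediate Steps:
p = -48 (p = Add(-4, Add(-34, -10)) = Add(-4, -44) = -48)
Add(-33333, Mul(Add(54, 39), p)) = Add(-33333, Mul(Add(54, 39), -48)) = Add(-33333, Mul(93, -48)) = Add(-33333, -4464) = -37797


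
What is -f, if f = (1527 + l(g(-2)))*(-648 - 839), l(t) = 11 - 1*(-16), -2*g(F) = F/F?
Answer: 2310798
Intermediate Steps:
g(F) = -1/2 (g(F) = -F/(2*F) = -1/2*1 = -1/2)
l(t) = 27 (l(t) = 11 + 16 = 27)
f = -2310798 (f = (1527 + 27)*(-648 - 839) = 1554*(-1487) = -2310798)
-f = -1*(-2310798) = 2310798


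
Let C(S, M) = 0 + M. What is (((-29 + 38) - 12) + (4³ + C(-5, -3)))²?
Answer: 3364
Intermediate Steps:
C(S, M) = M
(((-29 + 38) - 12) + (4³ + C(-5, -3)))² = (((-29 + 38) - 12) + (4³ - 3))² = ((9 - 12) + (64 - 3))² = (-3 + 61)² = 58² = 3364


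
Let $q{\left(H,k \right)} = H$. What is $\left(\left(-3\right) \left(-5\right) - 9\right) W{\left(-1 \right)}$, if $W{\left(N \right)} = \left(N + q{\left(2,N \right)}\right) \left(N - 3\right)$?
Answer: $-24$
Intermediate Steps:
$W{\left(N \right)} = \left(-3 + N\right) \left(2 + N\right)$ ($W{\left(N \right)} = \left(N + 2\right) \left(N - 3\right) = \left(2 + N\right) \left(-3 + N\right) = \left(-3 + N\right) \left(2 + N\right)$)
$\left(\left(-3\right) \left(-5\right) - 9\right) W{\left(-1 \right)} = \left(\left(-3\right) \left(-5\right) - 9\right) \left(-6 + \left(-1\right)^{2} - -1\right) = \left(15 - 9\right) \left(-6 + 1 + 1\right) = 6 \left(-4\right) = -24$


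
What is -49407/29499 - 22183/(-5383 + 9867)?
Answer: -291972435/44091172 ≈ -6.6220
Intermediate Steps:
-49407/29499 - 22183/(-5383 + 9867) = -49407*1/29499 - 22183/4484 = -16469/9833 - 22183*1/4484 = -16469/9833 - 22183/4484 = -291972435/44091172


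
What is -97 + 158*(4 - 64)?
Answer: -9577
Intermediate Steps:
-97 + 158*(4 - 64) = -97 + 158*(-60) = -97 - 9480 = -9577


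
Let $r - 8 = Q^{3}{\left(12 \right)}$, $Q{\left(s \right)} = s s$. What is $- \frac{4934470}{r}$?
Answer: $- \frac{2467235}{1492996} \approx -1.6525$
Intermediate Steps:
$Q{\left(s \right)} = s^{2}$
$r = 2985992$ ($r = 8 + \left(12^{2}\right)^{3} = 8 + 144^{3} = 8 + 2985984 = 2985992$)
$- \frac{4934470}{r} = - \frac{4934470}{2985992} = \left(-4934470\right) \frac{1}{2985992} = - \frac{2467235}{1492996}$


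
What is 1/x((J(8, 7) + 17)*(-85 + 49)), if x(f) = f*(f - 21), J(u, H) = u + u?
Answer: 1/1436292 ≈ 6.9624e-7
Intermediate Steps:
J(u, H) = 2*u
x(f) = f*(-21 + f)
1/x((J(8, 7) + 17)*(-85 + 49)) = 1/(((2*8 + 17)*(-85 + 49))*(-21 + (2*8 + 17)*(-85 + 49))) = 1/(((16 + 17)*(-36))*(-21 + (16 + 17)*(-36))) = 1/((33*(-36))*(-21 + 33*(-36))) = 1/(-1188*(-21 - 1188)) = 1/(-1188*(-1209)) = 1/1436292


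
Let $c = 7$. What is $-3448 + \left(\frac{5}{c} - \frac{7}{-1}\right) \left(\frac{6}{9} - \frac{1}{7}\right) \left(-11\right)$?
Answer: $- \frac{171130}{49} \approx -3492.4$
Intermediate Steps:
$-3448 + \left(\frac{5}{c} - \frac{7}{-1}\right) \left(\frac{6}{9} - \frac{1}{7}\right) \left(-11\right) = -3448 + \left(\frac{5}{7} - \frac{7}{-1}\right) \left(\frac{6}{9} - \frac{1}{7}\right) \left(-11\right) = -3448 + \left(5 \cdot \frac{1}{7} - -7\right) \left(6 \cdot \frac{1}{9} - \frac{1}{7}\right) \left(-11\right) = -3448 + \left(\frac{5}{7} + 7\right) \left(\frac{2}{3} - \frac{1}{7}\right) \left(-11\right) = -3448 + \frac{54}{7} \cdot \frac{11}{21} \left(-11\right) = -3448 + \frac{198}{49} \left(-11\right) = -3448 - \frac{2178}{49} = - \frac{171130}{49}$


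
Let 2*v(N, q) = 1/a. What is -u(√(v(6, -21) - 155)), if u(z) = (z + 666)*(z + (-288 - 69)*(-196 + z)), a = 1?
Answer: -46656354 + 83562*I*√618 ≈ -4.6656e+7 + 2.0773e+6*I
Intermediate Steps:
v(N, q) = ½ (v(N, q) = (½)/1 = (½)*1 = ½)
u(z) = (666 + z)*(69972 - 356*z) (u(z) = (666 + z)*(z - 357*(-196 + z)) = (666 + z)*(z + (69972 - 357*z)) = (666 + z)*(69972 - 356*z))
-u(√(v(6, -21) - 155)) = -(46601352 - 167124*√(½ - 155) - 356*(√(½ - 155))²) = -(46601352 - 83562*I*√618 - 356*(√(-309/2))²) = -(46601352 - 83562*I*√618 - 356*(I*√618/2)²) = -(46601352 - 83562*I*√618 - 356*(-309/2)) = -(46601352 - 83562*I*√618 + 55002) = -(46656354 - 83562*I*√618) = -46656354 + 83562*I*√618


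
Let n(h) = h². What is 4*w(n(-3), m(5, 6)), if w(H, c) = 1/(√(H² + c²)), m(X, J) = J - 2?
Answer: 4*√97/97 ≈ 0.40614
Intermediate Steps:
m(X, J) = -2 + J
w(H, c) = (H² + c²)^(-½)
4*w(n(-3), m(5, 6)) = 4/√(((-3)²)² + (-2 + 6)²) = 4/√(9² + 4²) = 4/√(81 + 16) = 4/√97 = 4*(√97/97) = 4*√97/97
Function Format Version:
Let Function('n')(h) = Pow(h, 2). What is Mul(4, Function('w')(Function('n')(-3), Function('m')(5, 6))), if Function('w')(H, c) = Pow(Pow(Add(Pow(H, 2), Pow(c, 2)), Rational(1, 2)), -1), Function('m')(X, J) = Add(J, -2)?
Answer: Mul(Rational(4, 97), Pow(97, Rational(1, 2))) ≈ 0.40614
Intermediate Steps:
Function('m')(X, J) = Add(-2, J)
Function('w')(H, c) = Pow(Add(Pow(H, 2), Pow(c, 2)), Rational(-1, 2))
Mul(4, Function('w')(Function('n')(-3), Function('m')(5, 6))) = Mul(4, Pow(Add(Pow(Pow(-3, 2), 2), Pow(Add(-2, 6), 2)), Rational(-1, 2))) = Mul(4, Pow(Add(Pow(9, 2), Pow(4, 2)), Rational(-1, 2))) = Mul(4, Pow(Add(81, 16), Rational(-1, 2))) = Mul(4, Pow(97, Rational(-1, 2))) = Mul(4, Mul(Rational(1, 97), Pow(97, Rational(1, 2)))) = Mul(Rational(4, 97), Pow(97, Rational(1, 2)))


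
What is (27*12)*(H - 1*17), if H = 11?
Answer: -1944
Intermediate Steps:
(27*12)*(H - 1*17) = (27*12)*(11 - 1*17) = 324*(11 - 17) = 324*(-6) = -1944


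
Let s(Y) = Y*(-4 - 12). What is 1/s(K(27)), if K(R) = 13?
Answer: -1/208 ≈ -0.0048077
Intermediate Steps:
s(Y) = -16*Y (s(Y) = Y*(-16) = -16*Y)
1/s(K(27)) = 1/(-16*13) = 1/(-208) = -1/208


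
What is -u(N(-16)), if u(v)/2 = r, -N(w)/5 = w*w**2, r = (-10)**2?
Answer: -200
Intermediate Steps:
r = 100
N(w) = -5*w**3 (N(w) = -5*w*w**2 = -5*w**3)
u(v) = 200 (u(v) = 2*100 = 200)
-u(N(-16)) = -1*200 = -200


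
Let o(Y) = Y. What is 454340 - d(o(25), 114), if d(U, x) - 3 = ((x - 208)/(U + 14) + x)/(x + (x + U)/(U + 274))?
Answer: 46648951379/102675 ≈ 4.5434e+5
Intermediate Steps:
d(U, x) = 3 + (x + (-208 + x)/(14 + U))/(x + (U + x)/(274 + U)) (d(U, x) = 3 + ((x - 208)/(U + 14) + x)/(x + (x + U)/(U + 274)) = 3 + ((-208 + x)/(14 + U) + x)/(x + (U + x)/(274 + U)) = 3 + (x + (-208 + x)/(14 + U))/(x + (U + x)/(274 + U)))
454340 - d(o(25), 114) = 454340 - (-56992 - 166*25 + 3*25² + 15660*114 + 4*114*25² + 1156*25*114)/(25² + 14*25 + 3850*114 + 114*25² + 289*25*114) = 454340 - (-56992 - 4150 + 3*625 + 1785240 + 4*114*625 + 3294600)/(625 + 350 + 438900 + 114*625 + 823650) = 454340 - (-56992 - 4150 + 1875 + 1785240 + 285000 + 3294600)/(625 + 350 + 438900 + 71250 + 823650) = 454340 - 5305573/1334775 = 454340 - 1*408121/102675 = 454340 - 408121/102675 = 46648951379/102675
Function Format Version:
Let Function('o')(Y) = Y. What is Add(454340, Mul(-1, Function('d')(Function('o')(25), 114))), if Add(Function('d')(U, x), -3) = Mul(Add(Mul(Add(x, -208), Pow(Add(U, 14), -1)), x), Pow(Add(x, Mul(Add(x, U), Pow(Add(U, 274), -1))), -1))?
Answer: Rational(46648951379, 102675) ≈ 4.5434e+5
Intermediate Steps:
Function('d')(U, x) = Add(3, Mul(Pow(Add(x, Mul(Pow(Add(274, U), -1), Add(U, x))), -1), Add(x, Mul(Pow(Add(14, U), -1), Add(-208, x))))) (Function('d')(U, x) = Add(3, Mul(Add(Mul(Add(x, -208), Pow(Add(U, 14), -1)), x), Pow(Add(x, Mul(Add(x, U), Pow(Add(U, 274), -1))), -1))) = Add(3, Mul(Add(Mul(Add(-208, x), Pow(Add(14, U), -1)), x), Pow(Add(x, Mul(Add(U, x), Pow(Add(274, U), -1))), -1))) = Add(3, Mul(Add(Mul(Pow(Add(14, U), -1), Add(-208, x)), x), Pow(Add(x, Mul(Pow(Add(274, U), -1), Add(U, x))), -1))) = Add(3, Mul(Add(x, Mul(Pow(Add(14, U), -1), Add(-208, x))), Pow(Add(x, Mul(Pow(Add(274, U), -1), Add(U, x))), -1))) = Add(3, Mul(Pow(Add(x, Mul(Pow(Add(274, U), -1), Add(U, x))), -1), Add(x, Mul(Pow(Add(14, U), -1), Add(-208, x))))))
Add(454340, Mul(-1, Function('d')(Function('o')(25), 114))) = Add(454340, Mul(-1, Mul(Pow(Add(Pow(25, 2), Mul(14, 25), Mul(3850, 114), Mul(114, Pow(25, 2)), Mul(289, 25, 114)), -1), Add(-56992, Mul(-166, 25), Mul(3, Pow(25, 2)), Mul(15660, 114), Mul(4, 114, Pow(25, 2)), Mul(1156, 25, 114))))) = Add(454340, Mul(-1, Mul(Pow(Add(625, 350, 438900, Mul(114, 625), 823650), -1), Add(-56992, -4150, Mul(3, 625), 1785240, Mul(4, 114, 625), 3294600)))) = Add(454340, Mul(-1, Mul(Pow(Add(625, 350, 438900, 71250, 823650), -1), Add(-56992, -4150, 1875, 1785240, 285000, 3294600)))) = Add(454340, Mul(-1, Mul(Pow(1334775, -1), 5305573))) = Add(454340, Mul(-1, Mul(Rational(1, 1334775), 5305573))) = Add(454340, Mul(-1, Rational(408121, 102675))) = Add(454340, Rational(-408121, 102675)) = Rational(46648951379, 102675)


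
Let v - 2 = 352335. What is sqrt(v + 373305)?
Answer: sqrt(725642) ≈ 851.85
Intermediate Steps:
v = 352337 (v = 2 + 352335 = 352337)
sqrt(v + 373305) = sqrt(352337 + 373305) = sqrt(725642)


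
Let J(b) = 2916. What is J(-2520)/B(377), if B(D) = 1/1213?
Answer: 3537108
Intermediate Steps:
B(D) = 1/1213
J(-2520)/B(377) = 2916/(1/1213) = 2916*1213 = 3537108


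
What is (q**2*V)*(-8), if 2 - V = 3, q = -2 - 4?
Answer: 288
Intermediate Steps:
q = -6
V = -1 (V = 2 - 1*3 = 2 - 3 = -1)
(q**2*V)*(-8) = ((-6)**2*(-1))*(-8) = (36*(-1))*(-8) = -36*(-8) = 288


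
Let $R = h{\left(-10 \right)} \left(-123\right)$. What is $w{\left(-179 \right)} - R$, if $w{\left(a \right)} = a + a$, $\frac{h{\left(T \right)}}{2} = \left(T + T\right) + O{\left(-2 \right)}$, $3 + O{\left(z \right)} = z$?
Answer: $-6508$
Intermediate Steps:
$O{\left(z \right)} = -3 + z$
$h{\left(T \right)} = -10 + 4 T$ ($h{\left(T \right)} = 2 \left(\left(T + T\right) - 5\right) = 2 \left(2 T - 5\right) = 2 \left(-5 + 2 T\right) = -10 + 4 T$)
$w{\left(a \right)} = 2 a$
$R = 6150$ ($R = \left(-10 + 4 \left(-10\right)\right) \left(-123\right) = \left(-10 - 40\right) \left(-123\right) = \left(-50\right) \left(-123\right) = 6150$)
$w{\left(-179 \right)} - R = 2 \left(-179\right) - 6150 = -358 - 6150 = -6508$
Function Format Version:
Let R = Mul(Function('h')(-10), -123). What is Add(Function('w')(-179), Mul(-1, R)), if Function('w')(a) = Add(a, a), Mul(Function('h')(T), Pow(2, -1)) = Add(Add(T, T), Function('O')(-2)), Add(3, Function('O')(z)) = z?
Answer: -6508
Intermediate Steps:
Function('O')(z) = Add(-3, z)
Function('h')(T) = Add(-10, Mul(4, T)) (Function('h')(T) = Mul(2, Add(Add(T, T), Add(-3, -2))) = Mul(2, Add(Mul(2, T), -5)) = Mul(2, Add(-5, Mul(2, T))) = Add(-10, Mul(4, T)))
Function('w')(a) = Mul(2, a)
R = 6150 (R = Mul(Add(-10, Mul(4, -10)), -123) = Mul(Add(-10, -40), -123) = Mul(-50, -123) = 6150)
Add(Function('w')(-179), Mul(-1, R)) = Add(Mul(2, -179), Mul(-1, 6150)) = Add(-358, -6150) = -6508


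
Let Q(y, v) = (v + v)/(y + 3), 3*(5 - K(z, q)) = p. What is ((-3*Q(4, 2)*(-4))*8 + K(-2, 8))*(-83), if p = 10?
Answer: -98521/21 ≈ -4691.5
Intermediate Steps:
K(z, q) = 5/3 (K(z, q) = 5 - 1/3*10 = 5 - 10/3 = 5/3)
Q(y, v) = 2*v/(3 + y) (Q(y, v) = (2*v)/(3 + y) = 2*v/(3 + y))
((-3*Q(4, 2)*(-4))*8 + K(-2, 8))*(-83) = ((-6*2/(3 + 4)*(-4))*8 + 5/3)*(-83) = ((-6*2/7*(-4))*8 + 5/3)*(-83) = ((-3*4/7*(-4))*8 + 5/3)*(-83) = (-12/7*(-4)*8 + 5/3)*(-83) = ((48/7)*8 + 5/3)*(-83) = (384/7 + 5/3)*(-83) = (1187/21)*(-83) = -98521/21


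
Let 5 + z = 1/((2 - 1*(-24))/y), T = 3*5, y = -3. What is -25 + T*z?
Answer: -2645/26 ≈ -101.73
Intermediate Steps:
T = 15
z = -133/26 (z = -5 + 1/((2 - 1*(-24))/(-3)) = -5 + 1/((2 + 24)*(-⅓)) = -5 + 1/(26*(-⅓)) = -5 + 1/(-26/3) = -5 - 3/26 = -133/26 ≈ -5.1154)
-25 + T*z = -25 + 15*(-133/26) = -25 - 1995/26 = -2645/26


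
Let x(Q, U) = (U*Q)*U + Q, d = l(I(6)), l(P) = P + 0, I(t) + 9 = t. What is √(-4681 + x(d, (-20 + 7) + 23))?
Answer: 2*I*√1246 ≈ 70.597*I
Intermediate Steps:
I(t) = -9 + t
l(P) = P
d = -3 (d = -9 + 6 = -3)
x(Q, U) = Q + Q*U² (x(Q, U) = (Q*U)*U + Q = Q*U² + Q = Q + Q*U²)
√(-4681 + x(d, (-20 + 7) + 23)) = √(-4681 - 3*(1 + ((-20 + 7) + 23)²)) = √(-4681 - 3*(1 + (-13 + 23)²)) = √(-4681 - 3*(1 + 10²)) = √(-4681 - 3*(1 + 100)) = √(-4681 - 3*101) = √(-4681 - 303) = √(-4984) = 2*I*√1246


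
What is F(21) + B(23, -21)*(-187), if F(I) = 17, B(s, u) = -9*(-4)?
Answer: -6715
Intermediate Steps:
B(s, u) = 36
F(21) + B(23, -21)*(-187) = 17 + 36*(-187) = 17 - 6732 = -6715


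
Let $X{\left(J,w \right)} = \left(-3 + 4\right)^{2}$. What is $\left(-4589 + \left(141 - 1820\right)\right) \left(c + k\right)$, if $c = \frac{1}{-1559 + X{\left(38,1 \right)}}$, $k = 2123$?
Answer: $- \frac{10366121822}{779} \approx -1.3307 \cdot 10^{7}$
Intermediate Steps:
$X{\left(J,w \right)} = 1$ ($X{\left(J,w \right)} = 1^{2} = 1$)
$c = - \frac{1}{1558}$ ($c = \frac{1}{-1559 + 1} = \frac{1}{-1558} = - \frac{1}{1558} \approx -0.00064185$)
$\left(-4589 + \left(141 - 1820\right)\right) \left(c + k\right) = \left(-4589 + \left(141 - 1820\right)\right) \left(- \frac{1}{1558} + 2123\right) = \left(-4589 + \left(141 - 1820\right)\right) \frac{3307633}{1558} = \left(-4589 - 1679\right) \frac{3307633}{1558} = \left(-6268\right) \frac{3307633}{1558} = - \frac{10366121822}{779}$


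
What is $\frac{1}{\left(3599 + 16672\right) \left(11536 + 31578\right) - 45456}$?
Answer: $\frac{1}{873918438} \approx 1.1443 \cdot 10^{-9}$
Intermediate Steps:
$\frac{1}{\left(3599 + 16672\right) \left(11536 + 31578\right) - 45456} = \frac{1}{20271 \cdot 43114 - 45456} = \frac{1}{873963894 - 45456} = \frac{1}{873918438}$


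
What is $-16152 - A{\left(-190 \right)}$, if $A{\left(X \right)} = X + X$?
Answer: $-15772$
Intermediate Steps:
$A{\left(X \right)} = 2 X$
$-16152 - A{\left(-190 \right)} = -16152 - 2 \left(-190\right) = -16152 - -380 = -16152 + 380 = -15772$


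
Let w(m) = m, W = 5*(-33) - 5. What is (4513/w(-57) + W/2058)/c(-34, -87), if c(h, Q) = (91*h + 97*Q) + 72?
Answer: 1549574/224074011 ≈ 0.0069155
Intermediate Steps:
c(h, Q) = 72 + 91*h + 97*Q
W = -170 (W = -165 - 5 = -170)
(4513/w(-57) + W/2058)/c(-34, -87) = (4513/(-57) - 170/2058)/(72 + 91*(-34) + 97*(-87)) = (4513*(-1/57) - 170*1/2058)/(72 - 3094 - 8439) = (-4513/57 - 85/1029)/(-11461) = -1549574/19551*(-1/11461) = 1549574/224074011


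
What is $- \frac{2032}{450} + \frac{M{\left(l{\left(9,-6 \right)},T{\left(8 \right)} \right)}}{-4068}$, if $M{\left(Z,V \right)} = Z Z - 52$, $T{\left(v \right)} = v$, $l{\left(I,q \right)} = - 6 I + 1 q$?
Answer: $- \frac{45661}{8475} \approx -5.3877$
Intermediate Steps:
$l{\left(I,q \right)} = q - 6 I$ ($l{\left(I,q \right)} = - 6 I + q = q - 6 I$)
$M{\left(Z,V \right)} = -52 + Z^{2}$ ($M{\left(Z,V \right)} = Z^{2} - 52 = -52 + Z^{2}$)
$- \frac{2032}{450} + \frac{M{\left(l{\left(9,-6 \right)},T{\left(8 \right)} \right)}}{-4068} = - \frac{2032}{450} + \frac{-52 + \left(-6 - 54\right)^{2}}{-4068} = \left(-2032\right) \frac{1}{450} + \left(-52 + \left(-6 - 54\right)^{2}\right) \left(- \frac{1}{4068}\right) = - \frac{1016}{225} + \left(-52 + \left(-60\right)^{2}\right) \left(- \frac{1}{4068}\right) = - \frac{1016}{225} + \left(-52 + 3600\right) \left(- \frac{1}{4068}\right) = - \frac{1016}{225} + 3548 \left(- \frac{1}{4068}\right) = - \frac{1016}{225} - \frac{887}{1017} = - \frac{45661}{8475}$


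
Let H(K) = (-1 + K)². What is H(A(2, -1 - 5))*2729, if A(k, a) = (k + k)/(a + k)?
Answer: 10916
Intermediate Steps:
A(k, a) = 2*k/(a + k) (A(k, a) = (2*k)/(a + k) = 2*k/(a + k))
H(A(2, -1 - 5))*2729 = (-1 + 2*2/((-1 - 5) + 2))²*2729 = (-1 + 2*2/(-6 + 2))²*2729 = (-1 + 2*2/(-4))²*2729 = (-1 + 2*2*(-¼))²*2729 = (-1 - 1)²*2729 = (-2)²*2729 = 4*2729 = 10916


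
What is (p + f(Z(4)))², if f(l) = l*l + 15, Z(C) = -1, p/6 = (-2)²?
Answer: 1600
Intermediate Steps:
p = 24 (p = 6*(-2)² = 6*4 = 24)
f(l) = 15 + l² (f(l) = l² + 15 = 15 + l²)
(p + f(Z(4)))² = (24 + (15 + (-1)²))² = (24 + (15 + 1))² = (24 + 16)² = 40² = 1600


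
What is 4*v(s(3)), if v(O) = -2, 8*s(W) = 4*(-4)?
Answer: -8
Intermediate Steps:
s(W) = -2 (s(W) = (4*(-4))/8 = (⅛)*(-16) = -2)
4*v(s(3)) = 4*(-2) = -8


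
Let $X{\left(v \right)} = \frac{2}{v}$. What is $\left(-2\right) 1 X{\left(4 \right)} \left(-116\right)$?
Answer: $116$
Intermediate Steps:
$\left(-2\right) 1 X{\left(4 \right)} \left(-116\right) = \left(-2\right) 1 \cdot \frac{2}{4} \left(-116\right) = - 2 \cdot 2 \cdot \frac{1}{4} \left(-116\right) = \left(-2\right) \frac{1}{2} \left(-116\right) = \left(-1\right) \left(-116\right) = 116$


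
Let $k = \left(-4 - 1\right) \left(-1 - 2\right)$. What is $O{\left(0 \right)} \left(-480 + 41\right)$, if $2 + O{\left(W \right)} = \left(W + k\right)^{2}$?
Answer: $-97897$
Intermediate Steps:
$k = 15$ ($k = \left(-5\right) \left(-3\right) = 15$)
$O{\left(W \right)} = -2 + \left(15 + W\right)^{2}$ ($O{\left(W \right)} = -2 + \left(W + 15\right)^{2} = -2 + \left(15 + W\right)^{2}$)
$O{\left(0 \right)} \left(-480 + 41\right) = \left(-2 + \left(15 + 0\right)^{2}\right) \left(-480 + 41\right) = \left(-2 + 15^{2}\right) \left(-439\right) = \left(-2 + 225\right) \left(-439\right) = 223 \left(-439\right) = -97897$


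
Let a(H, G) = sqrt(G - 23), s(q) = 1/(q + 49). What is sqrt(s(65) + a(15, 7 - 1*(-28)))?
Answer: sqrt(114 + 25992*sqrt(3))/114 ≈ 1.8636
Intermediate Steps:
s(q) = 1/(49 + q)
a(H, G) = sqrt(-23 + G)
sqrt(s(65) + a(15, 7 - 1*(-28))) = sqrt(1/(49 + 65) + sqrt(-23 + (7 - 1*(-28)))) = sqrt(1/114 + sqrt(-23 + (7 + 28))) = sqrt(1/114 + sqrt(-23 + 35)) = sqrt(1/114 + sqrt(12)) = sqrt(1/114 + 2*sqrt(3))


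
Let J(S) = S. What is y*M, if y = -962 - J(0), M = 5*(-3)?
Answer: 14430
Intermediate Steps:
M = -15
y = -962 (y = -962 - 1*0 = -962 + 0 = -962)
y*M = -962*(-15) = 14430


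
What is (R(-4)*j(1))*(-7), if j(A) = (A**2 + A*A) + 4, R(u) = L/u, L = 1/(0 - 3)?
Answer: -7/2 ≈ -3.5000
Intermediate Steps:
L = -1/3 (L = 1/(-3) = -1/3 ≈ -0.33333)
R(u) = -1/(3*u)
j(A) = 4 + 2*A**2 (j(A) = (A**2 + A**2) + 4 = 2*A**2 + 4 = 4 + 2*A**2)
(R(-4)*j(1))*(-7) = ((-1/3/(-4))*(4 + 2*1**2))*(-7) = ((-1/3*(-1/4))*(4 + 2*1))*(-7) = ((4 + 2)/12)*(-7) = ((1/12)*6)*(-7) = (1/2)*(-7) = -7/2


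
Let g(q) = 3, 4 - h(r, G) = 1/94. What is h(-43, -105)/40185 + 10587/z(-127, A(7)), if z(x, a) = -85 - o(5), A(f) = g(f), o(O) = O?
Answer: -74057767/629565 ≈ -117.63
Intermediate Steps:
h(r, G) = 375/94 (h(r, G) = 4 - 1/94 = 375/94)
A(f) = 3
z(x, a) = -90 (z(x, a) = -85 - 1*5 = -85 - 5 = -90)
h(-43, -105)/40185 + 10587/z(-127, A(7)) = (375/94)/40185 + 10587/(-90) = (375/94)*(1/40185) + 10587*(-1/90) = 25/251826 - 3529/30 = -74057767/629565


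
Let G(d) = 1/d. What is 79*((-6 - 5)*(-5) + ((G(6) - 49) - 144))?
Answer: -65333/6 ≈ -10889.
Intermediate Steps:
79*((-6 - 5)*(-5) + ((G(6) - 49) - 144)) = 79*((-6 - 5)*(-5) + ((1/6 - 49) - 144)) = 79*(-11*(-5) + ((⅙ - 49) - 144)) = 79*(55 + (-293/6 - 144)) = 79*(55 - 1157/6) = 79*(-827/6) = -65333/6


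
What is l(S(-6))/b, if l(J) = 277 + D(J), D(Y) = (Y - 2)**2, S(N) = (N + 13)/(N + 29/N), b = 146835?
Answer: 1199909/620377875 ≈ 0.0019342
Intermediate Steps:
S(N) = (13 + N)/(N + 29/N)
D(Y) = (-2 + Y)**2
l(J) = 277 + (-2 + J)**2
l(S(-6))/b = (277 + (-2 - 6*(13 - 6)/(29 + (-6)**2))**2)/146835 = (277 + (-2 - 6*7/(29 + 36))**2)*(1/146835) = (277 + (-2 - 6*7/65)**2)*(1/146835) = (277 + (-2 - 6*1/65*7)**2)*(1/146835) = (277 + (-2 - 42/65)**2)*(1/146835) = (277 + (-172/65)**2)*(1/146835) = (277 + 29584/4225)*(1/146835) = (1199909/4225)*(1/146835) = 1199909/620377875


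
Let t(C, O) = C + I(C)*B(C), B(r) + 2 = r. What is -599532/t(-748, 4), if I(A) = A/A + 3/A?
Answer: 224224968/559127 ≈ 401.03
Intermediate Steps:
B(r) = -2 + r
I(A) = 1 + 3/A
t(C, O) = C + (-2 + C)*(3 + C)/C (t(C, O) = C + ((3 + C)/C)*(-2 + C) = C + (-2 + C)*(3 + C)/C)
-599532/t(-748, 4) = -599532/(1 - 6/(-748) + 2*(-748)) = -599532/(1 - 6*(-1/748) - 1496) = -599532/(1 + 3/374 - 1496) = -599532/(-559127/374) = -599532*(-374/559127) = 224224968/559127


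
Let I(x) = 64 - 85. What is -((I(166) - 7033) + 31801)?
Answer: -24747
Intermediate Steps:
I(x) = -21
-((I(166) - 7033) + 31801) = -((-21 - 7033) + 31801) = -(-7054 + 31801) = -1*24747 = -24747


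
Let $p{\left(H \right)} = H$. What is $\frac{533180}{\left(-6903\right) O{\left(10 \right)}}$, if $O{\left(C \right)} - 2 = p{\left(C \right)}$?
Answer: $- \frac{133295}{20709} \approx -6.4366$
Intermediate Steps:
$O{\left(C \right)} = 2 + C$
$\frac{533180}{\left(-6903\right) O{\left(10 \right)}} = \frac{533180}{\left(-6903\right) \left(2 + 10\right)} = \frac{533180}{\left(-6903\right) 12} = \frac{533180}{-82836} = 533180 \left(- \frac{1}{82836}\right) = - \frac{133295}{20709}$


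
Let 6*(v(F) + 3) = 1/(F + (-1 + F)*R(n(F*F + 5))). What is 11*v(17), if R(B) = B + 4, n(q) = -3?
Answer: -593/18 ≈ -32.944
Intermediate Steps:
R(B) = 4 + B
v(F) = -3 + 1/(6*(-1 + 2*F)) (v(F) = -3 + 1/(6*(F + (-1 + F)*(4 - 3))) = -3 + 1/(6*(F + (-1 + F)*1)) = -3 + 1/(6*(F + (-1 + F))) = -3 + 1/(6*(-1 + 2*F)))
11*v(17) = 11*((19 - 36*17)/(6*(-1 + 2*17))) = 11*((19 - 612)/(6*(-1 + 34))) = 11*((⅙)*(-593)/33) = 11*((⅙)*(1/33)*(-593)) = 11*(-593/198) = -593/18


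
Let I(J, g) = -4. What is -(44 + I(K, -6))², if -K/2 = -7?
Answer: -1600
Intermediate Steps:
K = 14 (K = -2*(-7) = 14)
-(44 + I(K, -6))² = -(44 - 4)² = -1*40² = -1*1600 = -1600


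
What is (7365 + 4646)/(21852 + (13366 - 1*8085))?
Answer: 12011/27133 ≈ 0.44267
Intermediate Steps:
(7365 + 4646)/(21852 + (13366 - 1*8085)) = 12011/(21852 + (13366 - 8085)) = 12011/(21852 + 5281) = 12011/27133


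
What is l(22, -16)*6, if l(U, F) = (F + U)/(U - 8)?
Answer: 18/7 ≈ 2.5714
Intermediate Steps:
l(U, F) = (F + U)/(-8 + U)
l(22, -16)*6 = ((-16 + 22)/(-8 + 22))*6 = (6/14)*6 = ((1/14)*6)*6 = (3/7)*6 = 18/7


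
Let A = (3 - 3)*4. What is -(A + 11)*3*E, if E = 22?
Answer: -726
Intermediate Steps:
A = 0 (A = 0*4 = 0)
-(A + 11)*3*E = -(0 + 11)*3*22 = -11*3*22 = -33*22 = -1*726 = -726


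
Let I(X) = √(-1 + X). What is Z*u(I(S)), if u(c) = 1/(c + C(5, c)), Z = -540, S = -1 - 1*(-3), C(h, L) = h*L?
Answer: -90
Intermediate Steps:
C(h, L) = L*h
S = 2 (S = -1 + 3 = 2)
u(c) = 1/(6*c) (u(c) = 1/(c + c*5) = 1/(c + 5*c) = 1/(6*c))
Z*u(I(S)) = -90/(√(-1 + 2)) = -90/(√1) = -90/1 = -90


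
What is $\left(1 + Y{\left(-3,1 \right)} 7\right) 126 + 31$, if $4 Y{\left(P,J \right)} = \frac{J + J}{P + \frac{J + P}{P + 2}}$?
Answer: $-284$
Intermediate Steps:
$Y{\left(P,J \right)} = \frac{J}{2 \left(P + \frac{J + P}{2 + P}\right)}$ ($Y{\left(P,J \right)} = \frac{\left(J + J\right) \frac{1}{P + \frac{J + P}{P + 2}}}{4} = \frac{2 J \frac{1}{P + \frac{J + P}{2 + P}}}{4} = \frac{J}{2 \left(P + \frac{J + P}{2 + P}\right)}$)
$\left(1 + Y{\left(-3,1 \right)} 7\right) 126 + 31 = \left(1 + \frac{1}{2} \cdot 1 \frac{1}{1 + \left(-3\right)^{2} + 3 \left(-3\right)} \left(2 - 3\right) 7\right) 126 + 31 = \left(1 + \frac{1}{2} \cdot 1 \frac{1}{1 + 9 - 9} \left(-1\right) 7\right) 126 + 31 = \left(1 + \frac{1}{2} \cdot 1 \cdot 1^{-1} \left(-1\right) 7\right) 126 + 31 = \left(1 + \frac{1}{2} \cdot 1 \cdot 1 \left(-1\right) 7\right) 126 + 31 = \left(1 - \frac{7}{2}\right) 126 + 31 = \left(- \frac{5}{2}\right) 126 + 31 = -315 + 31 = -284$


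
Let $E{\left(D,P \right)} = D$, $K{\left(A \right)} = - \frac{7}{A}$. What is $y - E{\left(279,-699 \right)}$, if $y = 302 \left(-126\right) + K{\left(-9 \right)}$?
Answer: $- \frac{344972}{9} \approx -38330.0$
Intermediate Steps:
$y = - \frac{342461}{9}$ ($y = 302 \left(-126\right) - \frac{7}{-9} = -38052 - - \frac{7}{9} = -38052 + \frac{7}{9} = - \frac{342461}{9} \approx -38051.0$)
$y - E{\left(279,-699 \right)} = - \frac{342461}{9} - 279 = - \frac{344972}{9}$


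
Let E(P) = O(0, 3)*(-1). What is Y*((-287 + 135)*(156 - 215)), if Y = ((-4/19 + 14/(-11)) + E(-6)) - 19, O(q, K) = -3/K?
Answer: -1921984/11 ≈ -1.7473e+5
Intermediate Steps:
E(P) = 1 (E(P) = -3/3*(-1) = -3*⅓*(-1) = -1*(-1) = 1)
Y = -4072/209 (Y = ((-4/19 + 14/(-11)) + 1) - 19 = ((-4*1/19 + 14*(-1/11)) + 1) - 19 = ((-4/19 - 14/11) + 1) - 19 = (-310/209 + 1) - 19 = -101/209 - 19 = -4072/209 ≈ -19.483)
Y*((-287 + 135)*(156 - 215)) = -4072*(-287 + 135)*(156 - 215)/209 = -(-32576)*(-59)/11 = -4072/209*8968 = -1921984/11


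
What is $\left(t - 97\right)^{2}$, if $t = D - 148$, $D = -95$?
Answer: $115600$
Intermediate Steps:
$t = -243$ ($t = -95 - 148 = -243$)
$\left(t - 97\right)^{2} = \left(-243 - 97\right)^{2} = \left(-340\right)^{2} = 115600$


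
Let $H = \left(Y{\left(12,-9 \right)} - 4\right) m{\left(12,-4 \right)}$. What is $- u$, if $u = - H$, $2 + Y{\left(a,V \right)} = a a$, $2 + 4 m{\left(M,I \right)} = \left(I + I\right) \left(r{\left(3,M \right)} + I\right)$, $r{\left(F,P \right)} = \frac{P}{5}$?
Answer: $\frac{1863}{5} \approx 372.6$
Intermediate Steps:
$r{\left(F,P \right)} = \frac{P}{5}$ ($r{\left(F,P \right)} = P \frac{1}{5} = \frac{P}{5}$)
$m{\left(M,I \right)} = - \frac{1}{2} + \frac{I \left(I + \frac{M}{5}\right)}{2}$ ($m{\left(M,I \right)} = - \frac{1}{2} + \frac{\left(I + I\right) \left(\frac{M}{5} + I\right)}{4} = - \frac{1}{2} + \frac{2 I \left(I + \frac{M}{5}\right)}{4} = - \frac{1}{2} + \frac{I \left(I + \frac{M}{5}\right)}{2}$)
$Y{\left(a,V \right)} = -2 + a^{2}$ ($Y{\left(a,V \right)} = -2 + a a = -2 + a^{2}$)
$H = \frac{1863}{5}$ ($H = \left(\left(-2 + 12^{2}\right) - 4\right) \left(- \frac{1}{2} + \frac{\left(-4\right)^{2}}{2} + \frac{1}{10} \left(-4\right) 12\right) = \left(\left(-2 + 144\right) - 4\right) \left(- \frac{1}{2} + \frac{1}{2} \cdot 16 - \frac{24}{5}\right) = \left(142 - 4\right) \left(- \frac{1}{2} + 8 - \frac{24}{5}\right) = 138 \cdot \frac{27}{10} = \frac{1863}{5} \approx 372.6$)
$u = - \frac{1863}{5}$ ($u = \left(-1\right) \frac{1863}{5} = - \frac{1863}{5} \approx -372.6$)
$- u = \left(-1\right) \left(- \frac{1863}{5}\right) = \frac{1863}{5}$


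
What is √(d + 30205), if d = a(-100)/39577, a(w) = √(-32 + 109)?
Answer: √(47311267350445 + 39577*√77)/39577 ≈ 173.80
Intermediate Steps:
a(w) = √77
d = √77/39577 ≈ 0.00022172
√(d + 30205) = √(√77/39577 + 30205) = √(30205 + √77/39577)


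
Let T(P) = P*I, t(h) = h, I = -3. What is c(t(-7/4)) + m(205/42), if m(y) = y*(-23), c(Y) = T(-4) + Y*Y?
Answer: -32659/336 ≈ -97.199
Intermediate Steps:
T(P) = -3*P (T(P) = P*(-3) = -3*P)
c(Y) = 12 + Y**2 (c(Y) = -3*(-4) + Y*Y = 12 + Y**2)
m(y) = -23*y
c(t(-7/4)) + m(205/42) = (12 + (-7/4)**2) - 4715/42 = (12 + (-7*1/4)**2) - 4715/42 = (12 + (-7/4)**2) - 23*205/42 = (12 + 49/16) - 4715/42 = 241/16 - 4715/42 = -32659/336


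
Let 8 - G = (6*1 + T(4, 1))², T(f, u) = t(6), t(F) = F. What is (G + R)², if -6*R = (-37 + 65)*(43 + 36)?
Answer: 2292196/9 ≈ 2.5469e+5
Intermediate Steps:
T(f, u) = 6
G = -136 (G = 8 - (6*1 + 6)² = 8 - (6 + 6)² = 8 - 1*12² = 8 - 1*144 = 8 - 144 = -136)
R = -1106/3 (R = -(-37 + 65)*(43 + 36)/6 = -14*79/3 = -⅙*2212 = -1106/3 ≈ -368.67)
(G + R)² = (-136 - 1106/3)² = (-1514/3)² = 2292196/9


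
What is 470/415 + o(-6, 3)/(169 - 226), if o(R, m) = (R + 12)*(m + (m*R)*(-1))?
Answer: -1700/1577 ≈ -1.0780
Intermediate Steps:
o(R, m) = (12 + R)*(m - R*m) (o(R, m) = (12 + R)*(m + (R*m)*(-1)) = (12 + R)*(m - R*m))
470/415 + o(-6, 3)/(169 - 226) = 470/415 + (3*(12 - 1*(-6)**2 - 11*(-6)))/(169 - 226) = 470*(1/415) + (3*(12 - 1*36 + 66))/(-57) = 94/83 + (3*(12 - 36 + 66))*(-1/57) = 94/83 + (3*42)*(-1/57) = 94/83 + 126*(-1/57) = 94/83 - 42/19 = -1700/1577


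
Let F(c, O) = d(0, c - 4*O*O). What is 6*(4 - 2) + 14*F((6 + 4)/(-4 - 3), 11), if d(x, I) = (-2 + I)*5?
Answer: -34108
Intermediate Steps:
d(x, I) = -10 + 5*I
F(c, O) = -10 - 20*O² + 5*c (F(c, O) = -10 + 5*(c - 4*O*O) = -10 + 5*(c - 4*O²) = -10 + (-20*O² + 5*c) = -10 - 20*O² + 5*c)
6*(4 - 2) + 14*F((6 + 4)/(-4 - 3), 11) = 6*(4 - 2) + 14*(-10 - 20*11² + 5*((6 + 4)/(-4 - 3))) = 6*2 + 14*(-10 - 20*121 + 5*(10/(-7))) = 12 + 14*(-10 - 2420 + 5*(10*(-⅐))) = 12 + 14*(-10 - 2420 + 5*(-10/7)) = 12 + 14*(-10 - 2420 - 50/7) = 12 + 14*(-17060/7) = 12 - 34120 = -34108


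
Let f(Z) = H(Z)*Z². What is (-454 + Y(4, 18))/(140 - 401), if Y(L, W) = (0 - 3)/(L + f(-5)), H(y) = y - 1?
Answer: 66281/38106 ≈ 1.7394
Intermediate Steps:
H(y) = -1 + y
f(Z) = Z²*(-1 + Z) (f(Z) = (-1 + Z)*Z² = Z²*(-1 + Z))
Y(L, W) = -3/(-150 + L) (Y(L, W) = (0 - 3)/(L + (-5)²*(-1 - 5)) = -3/(L + 25*(-6)) = -3/(L - 150) = -3/(-150 + L))
(-454 + Y(4, 18))/(140 - 401) = (-454 - 3/(-150 + 4))/(140 - 401) = (-454 - 3/(-146))/(-261) = (-454 - 3*(-1/146))*(-1/261) = (-454 + 3/146)*(-1/261) = -66281/146*(-1/261) = 66281/38106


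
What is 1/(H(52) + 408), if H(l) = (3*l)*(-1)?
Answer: 1/252 ≈ 0.0039683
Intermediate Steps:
H(l) = -3*l
1/(H(52) + 408) = 1/(-3*52 + 408) = 1/(-156 + 408) = 1/252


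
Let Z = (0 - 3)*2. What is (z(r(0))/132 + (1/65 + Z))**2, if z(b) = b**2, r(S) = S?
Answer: 151321/4225 ≈ 35.816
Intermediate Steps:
Z = -6 (Z = -3*2 = -6)
(z(r(0))/132 + (1/65 + Z))**2 = (0**2/132 + (1/65 - 6))**2 = (0*(1/132) + (1/65 - 6))**2 = (0 - 389/65)**2 = (-389/65)**2 = 151321/4225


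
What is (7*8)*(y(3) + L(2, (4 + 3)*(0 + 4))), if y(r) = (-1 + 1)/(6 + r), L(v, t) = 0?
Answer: 0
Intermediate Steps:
y(r) = 0 (y(r) = 0/(6 + r) = 0)
(7*8)*(y(3) + L(2, (4 + 3)*(0 + 4))) = (7*8)*(0 + 0) = 56*0 = 0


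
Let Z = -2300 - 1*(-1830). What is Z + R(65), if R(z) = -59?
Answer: -529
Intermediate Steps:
Z = -470 (Z = -2300 + 1830 = -470)
Z + R(65) = -470 - 59 = -529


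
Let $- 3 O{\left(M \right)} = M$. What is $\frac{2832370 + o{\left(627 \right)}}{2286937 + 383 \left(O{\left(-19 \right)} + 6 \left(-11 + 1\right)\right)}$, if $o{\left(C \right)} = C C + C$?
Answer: $\frac{4839189}{3399574} \approx 1.4235$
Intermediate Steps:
$O{\left(M \right)} = - \frac{M}{3}$
$o{\left(C \right)} = C + C^{2}$ ($o{\left(C \right)} = C^{2} + C = C + C^{2}$)
$\frac{2832370 + o{\left(627 \right)}}{2286937 + 383 \left(O{\left(-19 \right)} + 6 \left(-11 + 1\right)\right)} = \frac{2832370 + 627 \left(1 + 627\right)}{2286937 + 383 \left(\left(- \frac{1}{3}\right) \left(-19\right) + 6 \left(-11 + 1\right)\right)} = \frac{2832370 + 627 \cdot 628}{2286937 + 383 \left(\frac{19}{3} + 6 \left(-10\right)\right)} = \frac{2832370 + 393756}{2286937 + 383 \left(\frac{19}{3} - 60\right)} = \frac{3226126}{2286937 + 383 \left(- \frac{161}{3}\right)} = \frac{3226126}{2286937 - \frac{61663}{3}} = \frac{3226126}{\frac{6799148}{3}} = 3226126 \cdot \frac{3}{6799148} = \frac{4839189}{3399574}$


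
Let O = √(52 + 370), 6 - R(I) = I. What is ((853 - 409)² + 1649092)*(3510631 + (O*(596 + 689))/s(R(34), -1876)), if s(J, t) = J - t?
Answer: 6481425249868 + 593100745*√422/462 ≈ 6.4814e+12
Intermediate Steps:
R(I) = 6 - I
O = √422 ≈ 20.543
((853 - 409)² + 1649092)*(3510631 + (O*(596 + 689))/s(R(34), -1876)) = ((853 - 409)² + 1649092)*(3510631 + (√422*(596 + 689))/((6 - 1*34) - 1*(-1876))) = (444² + 1649092)*(3510631 + (√422*1285)/((6 - 34) + 1876)) = (197136 + 1649092)*(3510631 + (1285*√422)/(-28 + 1876)) = 1846228*(3510631 + (1285*√422)/1848) = 1846228*(3510631 + (1285*√422)*(1/1848)) = 1846228*(3510631 + 1285*√422/1848) = 6481425249868 + 593100745*√422/462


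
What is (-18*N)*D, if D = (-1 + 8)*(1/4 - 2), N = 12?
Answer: 2646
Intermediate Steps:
D = -49/4 (D = 7*(1*(¼) - 2) = 7*(¼ - 2) = 7*(-7/4) = -49/4 ≈ -12.250)
(-18*N)*D = -18*12*(-49/4) = -216*(-49/4) = 2646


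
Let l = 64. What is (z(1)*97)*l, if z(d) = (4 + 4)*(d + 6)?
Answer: 347648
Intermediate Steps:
z(d) = 48 + 8*d (z(d) = 8*(6 + d) = 48 + 8*d)
(z(1)*97)*l = ((48 + 8*1)*97)*64 = ((48 + 8)*97)*64 = (56*97)*64 = 5432*64 = 347648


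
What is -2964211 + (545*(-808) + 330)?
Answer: -3404241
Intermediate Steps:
-2964211 + (545*(-808) + 330) = -2964211 + (-440360 + 330) = -2964211 - 440030 = -3404241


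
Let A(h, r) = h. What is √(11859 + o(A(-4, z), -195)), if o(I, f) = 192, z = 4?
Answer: 3*√1339 ≈ 109.78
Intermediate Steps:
√(11859 + o(A(-4, z), -195)) = √(11859 + 192) = √12051 = 3*√1339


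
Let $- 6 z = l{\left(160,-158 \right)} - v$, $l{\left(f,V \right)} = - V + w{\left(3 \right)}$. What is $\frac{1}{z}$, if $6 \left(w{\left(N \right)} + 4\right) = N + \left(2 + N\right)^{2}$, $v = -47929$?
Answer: $- \frac{18}{144263} \approx -0.00012477$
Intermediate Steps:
$w{\left(N \right)} = -4 + \frac{N}{6} + \frac{\left(2 + N\right)^{2}}{6}$ ($w{\left(N \right)} = -4 + \frac{N + \left(2 + N\right)^{2}}{6} = -4 + \left(\frac{N}{6} + \frac{\left(2 + N\right)^{2}}{6}\right) = -4 + \frac{N}{6} + \frac{\left(2 + N\right)^{2}}{6}$)
$l{\left(f,V \right)} = \frac{2}{3} - V$ ($l{\left(f,V \right)} = - V + \left(-4 + \frac{1}{6} \cdot 3 + \frac{\left(2 + 3\right)^{2}}{6}\right) = - V + \left(-4 + \frac{1}{2} + \frac{5^{2}}{6}\right) = - V + \left(-4 + \frac{1}{2} + \frac{1}{6} \cdot 25\right) = - V + \left(-4 + \frac{1}{2} + \frac{25}{6}\right) = - V + \frac{2}{3} = \frac{2}{3} - V$)
$z = - \frac{144263}{18}$ ($z = - \frac{\left(\frac{2}{3} - -158\right) - -47929}{6} = - \frac{\left(\frac{2}{3} + 158\right) + 47929}{6} = - \frac{\frac{476}{3} + 47929}{6} = \left(- \frac{1}{6}\right) \frac{144263}{3} = - \frac{144263}{18} \approx -8014.6$)
$\frac{1}{z} = \frac{1}{- \frac{144263}{18}} = - \frac{18}{144263}$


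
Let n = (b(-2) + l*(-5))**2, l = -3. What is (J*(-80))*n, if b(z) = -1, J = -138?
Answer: 2163840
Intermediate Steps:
n = 196 (n = (-1 - 3*(-5))**2 = (-1 + 15)**2 = 14**2 = 196)
(J*(-80))*n = -138*(-80)*196 = 11040*196 = 2163840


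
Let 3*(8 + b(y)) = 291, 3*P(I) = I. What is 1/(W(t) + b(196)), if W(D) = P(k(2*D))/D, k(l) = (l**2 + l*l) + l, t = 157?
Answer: 3/1525 ≈ 0.0019672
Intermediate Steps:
k(l) = l + 2*l**2 (k(l) = (l**2 + l**2) + l = 2*l**2 + l = l + 2*l**2)
P(I) = I/3
b(y) = 89 (b(y) = -8 + (1/3)*291 = -8 + 97 = 89)
W(D) = 2/3 + 8*D/3 (W(D) = (((2*D)*(1 + 2*(2*D)))/3)/D = (((2*D)*(1 + 4*D))/3)/D = ((2*D*(1 + 4*D))/3)/D = (2*D*(1 + 4*D)/3)/D = 2/3 + 8*D/3)
1/(W(t) + b(196)) = 1/((2/3 + (8/3)*157) + 89) = 1/((2/3 + 1256/3) + 89) = 1/(1258/3 + 89) = 1/(1525/3) = 3/1525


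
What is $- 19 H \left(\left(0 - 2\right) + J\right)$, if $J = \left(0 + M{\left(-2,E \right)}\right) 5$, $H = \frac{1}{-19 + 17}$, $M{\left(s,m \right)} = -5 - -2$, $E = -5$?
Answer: $- \frac{323}{2} \approx -161.5$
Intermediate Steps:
$M{\left(s,m \right)} = -3$ ($M{\left(s,m \right)} = -5 + 2 = -3$)
$H = - \frac{1}{2}$ ($H = \frac{1}{-2} = - \frac{1}{2} \approx -0.5$)
$J = -15$ ($J = \left(0 - 3\right) 5 = \left(-3\right) 5 = -15$)
$- 19 H \left(\left(0 - 2\right) + J\right) = - 19 \left(- \frac{1}{2}\right) \left(\left(0 - 2\right) - 15\right) = - \frac{\left(-19\right) \left(\left(0 - 2\right) - 15\right)}{2} = - \frac{\left(-19\right) \left(-2 - 15\right)}{2} = - \frac{\left(-19\right) \left(-17\right)}{2} = \left(-1\right) \frac{323}{2} = - \frac{323}{2}$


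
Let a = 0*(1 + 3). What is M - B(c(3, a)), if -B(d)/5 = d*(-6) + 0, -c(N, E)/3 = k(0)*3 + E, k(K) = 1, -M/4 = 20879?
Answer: -83246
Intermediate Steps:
M = -83516 (M = -4*20879 = -83516)
a = 0 (a = 0*4 = 0)
c(N, E) = -9 - 3*E (c(N, E) = -3*(1*3 + E) = -3*(3 + E) = -9 - 3*E)
B(d) = 30*d (B(d) = -5*(d*(-6) + 0) = -5*(-6*d + 0) = -(-30)*d = 30*d)
M - B(c(3, a)) = -83516 - 30*(-9 - 3*0) = -83516 - 30*(-9 + 0) = -83516 - 30*(-9) = -83516 - 1*(-270) = -83516 + 270 = -83246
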